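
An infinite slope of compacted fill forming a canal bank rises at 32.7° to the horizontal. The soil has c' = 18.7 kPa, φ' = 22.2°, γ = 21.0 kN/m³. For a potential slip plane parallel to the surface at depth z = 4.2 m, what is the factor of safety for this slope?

FS = 1.10

For an infinite slope with a slip plane parallel to the surface (no pore pressure): FS = [c' + γz cos²β tanφ'] / [γz sinβ cosβ].
γz = 21.0·4.2 = 88.20 kN/m²
Numerator = 18.7 + 88.20·cos²32.7°·tan22.2° = 18.7 + 88.20·0.7081·0.4081 = 44.189 kPa
Denominator = 88.20·sin32.7°·cos32.7° = 88.20·0.5402·0.8415 = 40.097 kPa
FS = 44.189 / 40.097 = 1.102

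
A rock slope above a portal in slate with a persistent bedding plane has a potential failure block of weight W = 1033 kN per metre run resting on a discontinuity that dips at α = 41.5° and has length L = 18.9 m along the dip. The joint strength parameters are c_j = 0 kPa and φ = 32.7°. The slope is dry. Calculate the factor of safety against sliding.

Resolving the block weight along and normal to the plane and applying the Mohr–Coulomb strength on the joint:
N' = W cosα = 1033·cos41.5° = 773.7 kN/m
Driving force T = W sinα = 1033·sin41.5° = 684.5 kN/m
Resisting force R = c_j·L + N'·tanφ = 0·18.9 + 773.7·tan32.7° = 0.0 + 496.7 = 496.7 kN/m
FS = R / T = 496.7 / 684.5 = 0.726

FS = 0.73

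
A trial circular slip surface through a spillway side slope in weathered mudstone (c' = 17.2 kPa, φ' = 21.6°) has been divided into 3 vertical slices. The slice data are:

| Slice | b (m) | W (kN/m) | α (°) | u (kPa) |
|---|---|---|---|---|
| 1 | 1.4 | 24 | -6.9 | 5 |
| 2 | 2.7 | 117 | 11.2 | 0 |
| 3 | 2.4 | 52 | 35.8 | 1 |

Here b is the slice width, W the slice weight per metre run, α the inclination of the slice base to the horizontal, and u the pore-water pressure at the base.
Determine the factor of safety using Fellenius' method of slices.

Ordinary method of slices: FS = Σ[c'·Δl_i + (W_i cosα_i − u_i·Δl_i)·tanφ'] / Σ W_i sinα_i, with Δl_i = b_i / cosα_i.
Slice 1: Δl = 1.4/cos(-6.9°) = 1.410 m; N'_1 = 24·cos(-6.9°) − 5·1.410 = 16.8; c'Δl = 24.26; W sinα = -2.9
Slice 2: Δl = 2.7/cos11.2° = 2.752 m; N'_2 = 117·cos11.2° − 0·2.752 = 114.8; c'Δl = 47.34; W sinα = 22.7
Slice 3: Δl = 2.4/cos35.8° = 2.959 m; N'_3 = 52·cos35.8° − 1·2.959 = 39.2; c'Δl = 50.90; W sinα = 30.4
Σc'Δl = 122.5 kN/m; ΣN' = 170.8 kN/m; ΣW sinα = 50.3 kN/m
Resisting = 122.5 + 170.8·tan21.6° = 122.5 + 67.6 = 190.1 kN/m
FS = 190.1 / 50.3 = 3.782

FS = 3.78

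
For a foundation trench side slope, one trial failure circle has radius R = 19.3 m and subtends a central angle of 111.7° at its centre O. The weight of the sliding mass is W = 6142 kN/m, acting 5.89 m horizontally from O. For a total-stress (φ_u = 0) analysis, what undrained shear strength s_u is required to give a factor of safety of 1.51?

FS = s_u·L_a·R / (W·d), so s_u = FS·W·d / (L_a·R).
Arc length L_a = R·θ = 19.3·(111.7°·π/180) = 19.3·1.9495 = 37.63 m
s_u = 1.51·6142·5.89 / (37.63·19.3) = 54626.3 / 726.18 = 75.22 kPa

s_u = 75.2 kPa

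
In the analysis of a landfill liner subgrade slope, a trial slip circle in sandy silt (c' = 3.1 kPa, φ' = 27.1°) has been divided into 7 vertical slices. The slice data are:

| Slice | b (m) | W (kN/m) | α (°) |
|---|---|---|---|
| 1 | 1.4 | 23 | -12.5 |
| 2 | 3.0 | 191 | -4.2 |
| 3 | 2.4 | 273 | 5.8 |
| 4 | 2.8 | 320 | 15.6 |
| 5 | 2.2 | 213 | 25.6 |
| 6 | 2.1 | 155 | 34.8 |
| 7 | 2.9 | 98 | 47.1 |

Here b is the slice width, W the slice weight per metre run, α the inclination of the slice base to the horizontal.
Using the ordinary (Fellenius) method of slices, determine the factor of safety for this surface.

FS = 1.91

Ordinary method of slices: FS = Σ[c'·Δl_i + (W_i cosα_i)·tanφ'] / Σ W_i sinα_i, with Δl_i = b_i / cosα_i.
Slice 1: Δl = 1.4/cos(-12.5°) = 1.434 m; N'_1 = 23·cos(-12.5°) = 22.5; c'Δl = 4.45; W sinα = -5.0
Slice 2: Δl = 3.0/cos(-4.2°) = 3.008 m; N'_2 = 191·cos(-4.2°) = 190.5; c'Δl = 9.33; W sinα = -14.0
Slice 3: Δl = 2.4/cos5.8° = 2.412 m; N'_3 = 273·cos5.8° = 271.6; c'Δl = 7.48; W sinα = 27.6
Slice 4: Δl = 2.8/cos15.6° = 2.907 m; N'_4 = 320·cos15.6° = 308.2; c'Δl = 9.01; W sinα = 86.1
Slice 5: Δl = 2.2/cos25.6° = 2.439 m; N'_5 = 213·cos25.6° = 192.1; c'Δl = 7.56; W sinα = 92.0
Slice 6: Δl = 2.1/cos34.8° = 2.557 m; N'_6 = 155·cos34.8° = 127.3; c'Δl = 7.93; W sinα = 88.5
Slice 7: Δl = 2.9/cos47.1° = 4.260 m; N'_7 = 98·cos47.1° = 66.7; c'Δl = 13.21; W sinα = 71.8
Σc'Δl = 59.0 kN/m; ΣN' = 1178.8 kN/m; ΣW sinα = 347.0 kN/m
Resisting = 59.0 + 1178.8·tan27.1° = 59.0 + 603.2 = 662.2 kN/m
FS = 662.2 / 347.0 = 1.909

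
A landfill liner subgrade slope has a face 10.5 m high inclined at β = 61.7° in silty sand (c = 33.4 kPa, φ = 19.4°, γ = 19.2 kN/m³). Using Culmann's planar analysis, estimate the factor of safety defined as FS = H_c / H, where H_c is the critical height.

H_c = (4c/γ) · sinβ cosφ / [1 − cos(β − φ)]
    = (4·33.4/19.2) · sin61.7°·cos19.4° / [1 − cos42.3°]
    = 6.958 · 0.8305 / 0.2604 = 22.19 m
FS = H_c / H = 22.19 / 10.5 = 2.114

FS = 2.11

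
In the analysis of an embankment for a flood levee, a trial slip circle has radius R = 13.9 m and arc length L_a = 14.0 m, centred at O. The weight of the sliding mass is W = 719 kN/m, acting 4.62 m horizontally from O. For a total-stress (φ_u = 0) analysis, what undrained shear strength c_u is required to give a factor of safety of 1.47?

c_u = 25.1 kPa

FS = c_u·L_a·R / (W·d), so c_u = FS·W·d / (L_a·R).
c_u = 1.47·719·4.62 / (14.00·13.9) = 4883.0 / 194.60 = 25.09 kPa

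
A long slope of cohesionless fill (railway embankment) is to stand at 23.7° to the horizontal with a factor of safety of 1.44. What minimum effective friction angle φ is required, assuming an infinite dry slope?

FS = tanφ/tanβ ⇒ tanφ = FS · tanβ = 1.44 · tan23.7° = 0.6321
φ = arctan(0.6321) = 32.30°

φ = 32.3°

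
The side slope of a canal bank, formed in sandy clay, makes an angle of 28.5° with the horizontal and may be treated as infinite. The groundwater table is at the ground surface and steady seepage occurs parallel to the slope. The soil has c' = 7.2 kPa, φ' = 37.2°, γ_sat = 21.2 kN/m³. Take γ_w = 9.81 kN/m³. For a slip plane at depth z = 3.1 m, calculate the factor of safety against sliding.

With seepage parallel to the slope and the water table at the surface, the effective normal stress on the slip plane uses the buoyant unit weight γ' = γ_sat − γ_w while the driving shear stress uses γ_sat:
FS = [c' + γ' z cos²β tanφ'] / [γ_sat z sinβ cosβ]
γ' = 21.2 − 9.81 = 11.39 kN/m³
Numerator = 7.2 + 11.39·3.1·cos²28.5°·tan37.2° = 7.2 + 11.39·3.1·0.7723·0.7590 = 27.899 kPa
Denominator = 21.2·3.1·sin28.5°·cos28.5° = 21.2·3.1·0.4772·0.8788 = 27.559 kPa
FS = 27.899 / 27.559 = 1.012

FS = 1.01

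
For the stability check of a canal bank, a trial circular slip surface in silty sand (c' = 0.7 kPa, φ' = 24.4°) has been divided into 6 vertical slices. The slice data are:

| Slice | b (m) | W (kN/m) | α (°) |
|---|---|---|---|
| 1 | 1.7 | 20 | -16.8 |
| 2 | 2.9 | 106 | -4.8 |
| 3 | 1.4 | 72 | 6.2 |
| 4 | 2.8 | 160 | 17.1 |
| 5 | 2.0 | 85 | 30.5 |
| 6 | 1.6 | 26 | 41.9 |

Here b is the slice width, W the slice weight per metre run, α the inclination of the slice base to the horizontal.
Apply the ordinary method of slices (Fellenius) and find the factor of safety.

FS = 2.08

Ordinary method of slices: FS = Σ[c'·Δl_i + (W_i cosα_i)·tanφ'] / Σ W_i sinα_i, with Δl_i = b_i / cosα_i.
Slice 1: Δl = 1.7/cos(-16.8°) = 1.776 m; N'_1 = 20·cos(-16.8°) = 19.1; c'Δl = 1.24; W sinα = -5.8
Slice 2: Δl = 2.9/cos(-4.8°) = 2.910 m; N'_2 = 106·cos(-4.8°) = 105.6; c'Δl = 2.04; W sinα = -8.9
Slice 3: Δl = 1.4/cos6.2° = 1.408 m; N'_3 = 72·cos6.2° = 71.6; c'Δl = 0.99; W sinα = 7.8
Slice 4: Δl = 2.8/cos17.1° = 2.930 m; N'_4 = 160·cos17.1° = 152.9; c'Δl = 2.05; W sinα = 47.0
Slice 5: Δl = 2.0/cos30.5° = 2.321 m; N'_5 = 85·cos30.5° = 73.2; c'Δl = 1.62; W sinα = 43.1
Slice 6: Δl = 1.6/cos41.9° = 2.150 m; N'_6 = 26·cos41.9° = 19.4; c'Δl = 1.50; W sinα = 17.4
Σc'Δl = 9.4 kN/m; ΣN' = 441.9 kN/m; ΣW sinα = 100.7 kN/m
Resisting = 9.4 + 441.9·tan24.4° = 9.4 + 200.4 = 209.9 kN/m
FS = 209.9 / 100.7 = 2.085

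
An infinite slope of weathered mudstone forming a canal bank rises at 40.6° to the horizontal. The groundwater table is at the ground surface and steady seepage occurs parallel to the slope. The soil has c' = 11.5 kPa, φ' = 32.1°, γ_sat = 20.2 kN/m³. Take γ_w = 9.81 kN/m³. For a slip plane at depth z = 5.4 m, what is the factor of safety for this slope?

With seepage parallel to the slope and the water table at the surface, the effective normal stress on the slip plane uses the buoyant unit weight γ' = γ_sat − γ_w while the driving shear stress uses γ_sat:
FS = [c' + γ' z cos²β tanφ'] / [γ_sat z sinβ cosβ]
γ' = 20.2 − 9.81 = 10.39 kN/m³
Numerator = 11.5 + 10.39·5.4·cos²40.6°·tan32.1° = 11.5 + 10.39·5.4·0.5765·0.6273 = 31.790 kPa
Denominator = 20.2·5.4·sin40.6°·cos40.6° = 20.2·5.4·0.6508·0.7593 = 53.898 kPa
FS = 31.790 / 53.898 = 0.590

FS = 0.59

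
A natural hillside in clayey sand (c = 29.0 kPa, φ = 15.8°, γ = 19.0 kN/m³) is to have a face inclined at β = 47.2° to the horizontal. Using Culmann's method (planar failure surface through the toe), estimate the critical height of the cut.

Culmann's analysis gives the critical failure plane at α_cr = (β + φ)/2 = (47.2 + 15.8)/2 = 31.5°, and the critical height
H_c = (4c/γ) · sinβ cosφ / [1 − cos(β − φ)]
    = (4·29.0/19.0) · sin47.2°·cos15.8° / [1 − cos(31.4°)]
    = 6.105 · 0.7337·0.9622 / [1 − 0.8536]
    = 6.105 · 0.7060 / 0.1464
    = 29.43 m

H_c = 29.43 m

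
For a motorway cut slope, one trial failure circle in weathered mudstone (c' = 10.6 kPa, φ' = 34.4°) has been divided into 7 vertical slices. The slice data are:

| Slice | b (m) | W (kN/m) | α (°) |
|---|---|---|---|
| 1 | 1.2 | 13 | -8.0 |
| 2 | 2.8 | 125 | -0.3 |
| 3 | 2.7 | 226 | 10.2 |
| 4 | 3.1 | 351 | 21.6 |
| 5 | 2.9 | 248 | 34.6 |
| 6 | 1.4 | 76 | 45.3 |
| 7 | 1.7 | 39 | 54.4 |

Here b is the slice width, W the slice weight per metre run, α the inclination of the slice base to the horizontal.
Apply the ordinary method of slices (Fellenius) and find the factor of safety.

Ordinary method of slices: FS = Σ[c'·Δl_i + (W_i cosα_i)·tanφ'] / Σ W_i sinα_i, with Δl_i = b_i / cosα_i.
Slice 1: Δl = 1.2/cos(-8.0°) = 1.212 m; N'_1 = 13·cos(-8.0°) = 12.9; c'Δl = 12.85; W sinα = -1.8
Slice 2: Δl = 2.8/cos(-0.3°) = 2.800 m; N'_2 = 125·cos(-0.3°) = 125.0; c'Δl = 29.68; W sinα = -0.7
Slice 3: Δl = 2.7/cos10.2° = 2.743 m; N'_3 = 226·cos10.2° = 222.4; c'Δl = 29.08; W sinα = 40.0
Slice 4: Δl = 3.1/cos21.6° = 3.334 m; N'_4 = 351·cos21.6° = 326.4; c'Δl = 35.34; W sinα = 129.2
Slice 5: Δl = 2.9/cos34.6° = 3.523 m; N'_5 = 248·cos34.6° = 204.1; c'Δl = 37.34; W sinα = 140.8
Slice 6: Δl = 1.4/cos45.3° = 1.990 m; N'_6 = 76·cos45.3° = 53.5; c'Δl = 21.10; W sinα = 54.0
Slice 7: Δl = 1.7/cos54.4° = 2.920 m; N'_7 = 39·cos54.4° = 22.7; c'Δl = 30.96; W sinα = 31.7
Σc'Δl = 196.3 kN/m; ΣN' = 967.0 kN/m; ΣW sinα = 393.3 kN/m
Resisting = 196.3 + 967.0·tan34.4° = 196.3 + 662.1 = 858.4 kN/m
FS = 858.4 / 393.3 = 2.182

FS = 2.18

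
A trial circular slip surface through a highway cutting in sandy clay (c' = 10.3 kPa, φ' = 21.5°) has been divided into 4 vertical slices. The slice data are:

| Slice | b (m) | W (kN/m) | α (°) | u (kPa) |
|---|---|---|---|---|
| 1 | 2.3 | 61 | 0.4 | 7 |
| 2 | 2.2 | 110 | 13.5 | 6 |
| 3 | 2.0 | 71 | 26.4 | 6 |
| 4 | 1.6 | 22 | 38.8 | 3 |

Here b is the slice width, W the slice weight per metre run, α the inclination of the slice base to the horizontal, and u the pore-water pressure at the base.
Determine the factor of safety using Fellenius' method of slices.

FS = 2.37

Ordinary method of slices: FS = Σ[c'·Δl_i + (W_i cosα_i − u_i·Δl_i)·tanφ'] / Σ W_i sinα_i, with Δl_i = b_i / cosα_i.
Slice 1: Δl = 2.3/cos0.4° = 2.300 m; N'_1 = 61·cos0.4° − 7·2.300 = 44.9; c'Δl = 23.69; W sinα = 0.4
Slice 2: Δl = 2.2/cos13.5° = 2.263 m; N'_2 = 110·cos13.5° − 6·2.263 = 93.4; c'Δl = 23.30; W sinα = 25.7
Slice 3: Δl = 2.0/cos26.4° = 2.233 m; N'_3 = 71·cos26.4° − 6·2.233 = 50.2; c'Δl = 23.00; W sinα = 31.6
Slice 4: Δl = 1.6/cos38.8° = 2.053 m; N'_4 = 22·cos38.8° − 3·2.053 = 11.0; c'Δl = 21.15; W sinα = 13.8
Σc'Δl = 91.1 kN/m; ΣN' = 199.5 kN/m; ΣW sinα = 71.5 kN/m
Resisting = 91.1 + 199.5·tan21.5° = 91.1 + 78.6 = 169.7 kN/m
FS = 169.7 / 71.5 = 2.375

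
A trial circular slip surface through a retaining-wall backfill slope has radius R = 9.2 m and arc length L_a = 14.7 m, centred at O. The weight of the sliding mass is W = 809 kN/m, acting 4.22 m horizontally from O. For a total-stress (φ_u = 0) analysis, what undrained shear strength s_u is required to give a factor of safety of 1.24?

FS = s_u·L_a·R / (W·d), so s_u = FS·W·d / (L_a·R).
s_u = 1.24·809·4.22 / (14.70·9.2) = 4233.3 / 135.24 = 31.30 kPa

s_u = 31.3 kPa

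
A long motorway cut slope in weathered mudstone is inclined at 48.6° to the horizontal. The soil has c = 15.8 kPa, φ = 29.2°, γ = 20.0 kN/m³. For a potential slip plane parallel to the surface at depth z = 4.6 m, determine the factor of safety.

FS = 0.84

For an infinite slope with a slip plane parallel to the surface (no pore pressure): FS = [c + γz cos²β tanφ] / [γz sinβ cosβ].
γz = 20.0·4.6 = 92.00 kN/m²
Numerator = 15.8 + 92.00·cos²48.6°·tan29.2° = 15.8 + 92.00·0.4373·0.5589 = 38.286 kPa
Denominator = 92.00·sin48.6°·cos48.6° = 92.00·0.7501·0.6613 = 45.637 kPa
FS = 38.286 / 45.637 = 0.839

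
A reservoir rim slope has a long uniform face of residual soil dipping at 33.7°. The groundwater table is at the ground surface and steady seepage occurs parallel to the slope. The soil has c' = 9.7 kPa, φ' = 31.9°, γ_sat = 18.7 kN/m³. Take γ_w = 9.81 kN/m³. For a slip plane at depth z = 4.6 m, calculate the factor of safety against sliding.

FS = 0.69

With seepage parallel to the slope and the water table at the surface, the effective normal stress on the slip plane uses the buoyant unit weight γ' = γ_sat − γ_w while the driving shear stress uses γ_sat:
FS = [c' + γ' z cos²β tanφ'] / [γ_sat z sinβ cosβ]
γ' = 18.7 − 9.81 = 8.89 kN/m³
Numerator = 9.7 + 8.89·4.6·cos²33.7°·tan31.9° = 9.7 + 8.89·4.6·0.6921·0.6224 = 27.318 kPa
Denominator = 18.7·4.6·sin33.7°·cos33.7° = 18.7·4.6·0.5548·0.8320 = 39.707 kPa
FS = 27.318 / 39.707 = 0.688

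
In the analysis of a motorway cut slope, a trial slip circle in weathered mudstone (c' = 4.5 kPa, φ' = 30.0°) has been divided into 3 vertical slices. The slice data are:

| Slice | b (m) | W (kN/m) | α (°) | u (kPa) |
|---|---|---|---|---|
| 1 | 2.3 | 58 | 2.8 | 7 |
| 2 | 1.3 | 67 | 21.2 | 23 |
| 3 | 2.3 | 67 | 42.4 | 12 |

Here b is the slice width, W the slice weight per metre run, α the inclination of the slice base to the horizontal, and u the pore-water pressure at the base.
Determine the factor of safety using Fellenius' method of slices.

FS = 1.10

Ordinary method of slices: FS = Σ[c'·Δl_i + (W_i cosα_i − u_i·Δl_i)·tanφ'] / Σ W_i sinα_i, with Δl_i = b_i / cosα_i.
Slice 1: Δl = 2.3/cos2.8° = 2.303 m; N'_1 = 58·cos2.8° − 7·2.303 = 41.8; c'Δl = 10.36; W sinα = 2.8
Slice 2: Δl = 1.3/cos21.2° = 1.394 m; N'_2 = 67·cos21.2° − 23·1.394 = 30.4; c'Δl = 6.27; W sinα = 24.2
Slice 3: Δl = 2.3/cos42.4° = 3.115 m; N'_3 = 67·cos42.4° − 12·3.115 = 12.1; c'Δl = 14.02; W sinα = 45.2
Σc'Δl = 30.7 kN/m; ΣN' = 84.3 kN/m; ΣW sinα = 72.2 kN/m
Resisting = 30.7 + 84.3·tan30.0° = 30.7 + 48.7 = 79.3 kN/m
FS = 79.3 / 72.2 = 1.098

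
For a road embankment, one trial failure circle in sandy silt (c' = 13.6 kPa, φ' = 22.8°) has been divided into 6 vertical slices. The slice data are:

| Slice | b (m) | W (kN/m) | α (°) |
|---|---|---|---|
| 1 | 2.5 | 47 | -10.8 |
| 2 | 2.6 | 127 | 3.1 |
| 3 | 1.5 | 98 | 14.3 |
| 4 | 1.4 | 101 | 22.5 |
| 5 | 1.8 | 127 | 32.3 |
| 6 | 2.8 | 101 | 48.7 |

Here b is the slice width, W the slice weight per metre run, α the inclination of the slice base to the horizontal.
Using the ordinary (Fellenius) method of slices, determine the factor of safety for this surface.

FS = 2.07

Ordinary method of slices: FS = Σ[c'·Δl_i + (W_i cosα_i)·tanφ'] / Σ W_i sinα_i, with Δl_i = b_i / cosα_i.
Slice 1: Δl = 2.5/cos(-10.8°) = 2.545 m; N'_1 = 47·cos(-10.8°) = 46.2; c'Δl = 34.61; W sinα = -8.8
Slice 2: Δl = 2.6/cos3.1° = 2.604 m; N'_2 = 127·cos3.1° = 126.8; c'Δl = 35.41; W sinα = 6.9
Slice 3: Δl = 1.5/cos14.3° = 1.548 m; N'_3 = 98·cos14.3° = 95.0; c'Δl = 21.05; W sinα = 24.2
Slice 4: Δl = 1.4/cos22.5° = 1.515 m; N'_4 = 101·cos22.5° = 93.3; c'Δl = 20.61; W sinα = 38.7
Slice 5: Δl = 1.8/cos32.3° = 2.130 m; N'_5 = 127·cos32.3° = 107.3; c'Δl = 28.96; W sinα = 67.9
Slice 6: Δl = 2.8/cos48.7° = 4.242 m; N'_6 = 101·cos48.7° = 66.7; c'Δl = 57.70; W sinα = 75.9
Σc'Δl = 198.3 kN/m; ΣN' = 535.3 kN/m; ΣW sinα = 204.7 kN/m
Resisting = 198.3 + 535.3·tan22.8° = 198.3 + 225.0 = 423.3 kN/m
FS = 423.3 / 204.7 = 2.069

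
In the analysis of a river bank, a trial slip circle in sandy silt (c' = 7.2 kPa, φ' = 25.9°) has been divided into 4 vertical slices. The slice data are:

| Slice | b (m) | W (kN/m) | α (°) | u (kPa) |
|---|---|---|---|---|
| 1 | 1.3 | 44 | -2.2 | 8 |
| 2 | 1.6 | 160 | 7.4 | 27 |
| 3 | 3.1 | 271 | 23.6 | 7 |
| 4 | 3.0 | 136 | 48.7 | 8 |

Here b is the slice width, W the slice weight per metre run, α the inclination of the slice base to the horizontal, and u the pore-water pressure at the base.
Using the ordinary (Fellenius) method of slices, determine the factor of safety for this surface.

Ordinary method of slices: FS = Σ[c'·Δl_i + (W_i cosα_i − u_i·Δl_i)·tanφ'] / Σ W_i sinα_i, with Δl_i = b_i / cosα_i.
Slice 1: Δl = 1.3/cos(-2.2°) = 1.301 m; N'_1 = 44·cos(-2.2°) − 8·1.301 = 33.6; c'Δl = 9.37; W sinα = -1.7
Slice 2: Δl = 1.6/cos7.4° = 1.613 m; N'_2 = 160·cos7.4° − 27·1.613 = 115.1; c'Δl = 11.62; W sinα = 20.6
Slice 3: Δl = 3.1/cos23.6° = 3.383 m; N'_3 = 271·cos23.6° − 7·3.383 = 224.7; c'Δl = 24.36; W sinα = 108.5
Slice 4: Δl = 3.0/cos48.7° = 4.545 m; N'_4 = 136·cos48.7° − 8·4.545 = 53.4; c'Δl = 32.73; W sinα = 102.2
Σc'Δl = 78.1 kN/m; ΣN' = 426.7 kN/m; ΣW sinα = 229.6 kN/m
Resisting = 78.1 + 426.7·tan25.9° = 78.1 + 207.2 = 285.3 kN/m
FS = 285.3 / 229.6 = 1.243

FS = 1.24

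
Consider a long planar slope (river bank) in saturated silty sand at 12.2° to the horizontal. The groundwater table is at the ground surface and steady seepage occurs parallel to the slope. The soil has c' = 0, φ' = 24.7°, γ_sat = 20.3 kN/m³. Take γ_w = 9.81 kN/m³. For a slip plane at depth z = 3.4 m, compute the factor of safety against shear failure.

FS = 1.10

With seepage parallel to the slope and the water table at the surface, the effective normal stress on the slip plane uses the buoyant unit weight γ' = γ_sat − γ_w while the driving shear stress uses γ_sat:
FS = [c' + γ' z cos²β tanφ'] / [γ_sat z sinβ cosβ]
(For c' = 0 this reduces to FS = (γ'/γ_sat)·tanφ'/tanβ.)
γ' = 20.3 − 9.81 = 10.49 kN/m³
Numerator = 0.0 + 10.49·3.4·cos²12.2°·tan24.7° = 0.0 + 10.49·3.4·0.9553·0.4599 = 15.672 kPa
Denominator = 20.3·3.4·sin12.2°·cos12.2° = 20.3·3.4·0.2113·0.9774 = 14.256 kPa
FS = 15.672 / 14.256 = 1.099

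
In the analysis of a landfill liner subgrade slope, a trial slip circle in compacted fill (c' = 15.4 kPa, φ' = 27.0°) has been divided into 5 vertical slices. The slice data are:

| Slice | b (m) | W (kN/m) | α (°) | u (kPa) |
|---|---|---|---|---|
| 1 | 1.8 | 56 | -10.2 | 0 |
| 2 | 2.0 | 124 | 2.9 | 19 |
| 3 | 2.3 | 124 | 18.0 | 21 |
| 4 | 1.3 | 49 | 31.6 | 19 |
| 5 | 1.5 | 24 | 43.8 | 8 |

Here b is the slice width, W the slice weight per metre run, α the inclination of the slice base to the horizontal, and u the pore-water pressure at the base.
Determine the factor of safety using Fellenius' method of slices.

Ordinary method of slices: FS = Σ[c'·Δl_i + (W_i cosα_i − u_i·Δl_i)·tanφ'] / Σ W_i sinα_i, with Δl_i = b_i / cosα_i.
Slice 1: Δl = 1.8/cos(-10.2°) = 1.829 m; N'_1 = 56·cos(-10.2°) − 0·1.829 = 55.1; c'Δl = 28.17; W sinα = -9.9
Slice 2: Δl = 2.0/cos2.9° = 2.003 m; N'_2 = 124·cos2.9° − 19·2.003 = 85.8; c'Δl = 30.84; W sinα = 6.3
Slice 3: Δl = 2.3/cos18.0° = 2.418 m; N'_3 = 124·cos18.0° − 21·2.418 = 67.1; c'Δl = 37.24; W sinα = 38.3
Slice 4: Δl = 1.3/cos31.6° = 1.526 m; N'_4 = 49·cos31.6° − 19·1.526 = 12.7; c'Δl = 23.51; W sinα = 25.7
Slice 5: Δl = 1.5/cos43.8° = 2.078 m; N'_5 = 24·cos43.8° − 8·2.078 = 0.7; c'Δl = 32.01; W sinα = 16.6
Σc'Δl = 151.8 kN/m; ΣN' = 221.5 kN/m; ΣW sinα = 77.0 kN/m
Resisting = 151.8 + 221.5·tan27.0° = 151.8 + 112.9 = 264.6 kN/m
FS = 264.6 / 77.0 = 3.438

FS = 3.44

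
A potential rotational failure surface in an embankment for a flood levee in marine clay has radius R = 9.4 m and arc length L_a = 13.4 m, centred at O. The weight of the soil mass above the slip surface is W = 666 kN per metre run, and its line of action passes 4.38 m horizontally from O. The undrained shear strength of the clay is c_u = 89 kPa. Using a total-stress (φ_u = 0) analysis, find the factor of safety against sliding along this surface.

Taking moments about the centre O, the resisting moment is provided by the undrained shear strength acting along the arc:
M_R = c_u·L_a·R = 89·13.40·9.4 = 11210.4 kN·m/m
M_D = W·d = 666·4.38 = 2917.1 kN·m/m
FS = M_R / M_D = 11210.4 / 2917.1 = 3.843

FS = 3.84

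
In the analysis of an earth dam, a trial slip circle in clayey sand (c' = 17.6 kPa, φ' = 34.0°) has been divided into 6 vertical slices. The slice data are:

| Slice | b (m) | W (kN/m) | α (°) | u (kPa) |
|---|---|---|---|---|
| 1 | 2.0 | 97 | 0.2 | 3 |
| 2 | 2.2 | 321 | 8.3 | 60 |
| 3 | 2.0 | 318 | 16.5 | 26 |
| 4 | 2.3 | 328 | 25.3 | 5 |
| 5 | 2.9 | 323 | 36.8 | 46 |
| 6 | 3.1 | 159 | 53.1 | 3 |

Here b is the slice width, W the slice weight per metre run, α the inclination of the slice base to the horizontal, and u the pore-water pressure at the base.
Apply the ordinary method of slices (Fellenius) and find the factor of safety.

Ordinary method of slices: FS = Σ[c'·Δl_i + (W_i cosα_i − u_i·Δl_i)·tanφ'] / Σ W_i sinα_i, with Δl_i = b_i / cosα_i.
Slice 1: Δl = 2.0/cos0.2° = 2.000 m; N'_1 = 97·cos0.2° − 3·2.000 = 91.0; c'Δl = 35.20; W sinα = 0.3
Slice 2: Δl = 2.2/cos8.3° = 2.223 m; N'_2 = 321·cos8.3° − 60·2.223 = 184.2; c'Δl = 39.13; W sinα = 46.3
Slice 3: Δl = 2.0/cos16.5° = 2.086 m; N'_3 = 318·cos16.5° − 26·2.086 = 250.7; c'Δl = 36.71; W sinα = 90.3
Slice 4: Δl = 2.3/cos25.3° = 2.544 m; N'_4 = 328·cos25.3° − 5·2.544 = 283.8; c'Δl = 44.77; W sinα = 140.2
Slice 5: Δl = 2.9/cos36.8° = 3.622 m; N'_5 = 323·cos36.8° − 46·3.622 = 92.0; c'Δl = 63.74; W sinα = 193.5
Slice 6: Δl = 3.1/cos53.1° = 5.163 m; N'_6 = 159·cos53.1° − 3·5.163 = 80.0; c'Δl = 90.87; W sinα = 127.1
Σc'Δl = 310.4 kN/m; ΣN' = 981.7 kN/m; ΣW sinα = 597.8 kN/m
Resisting = 310.4 + 981.7·tan34.0° = 310.4 + 662.2 = 972.6 kN/m
FS = 972.6 / 597.8 = 1.627

FS = 1.63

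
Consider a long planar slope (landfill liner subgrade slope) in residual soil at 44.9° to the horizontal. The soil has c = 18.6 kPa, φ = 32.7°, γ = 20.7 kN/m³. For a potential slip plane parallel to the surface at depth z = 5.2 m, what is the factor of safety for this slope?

FS = 0.99

For an infinite slope with a slip plane parallel to the surface (no pore pressure): FS = [c + γz cos²β tanφ] / [γz sinβ cosβ].
γz = 20.7·5.2 = 107.64 kN/m²
Numerator = 18.6 + 107.64·cos²44.9°·tan32.7° = 18.6 + 107.64·0.5017·0.6420 = 53.272 kPa
Denominator = 107.64·sin44.9°·cos44.9° = 107.64·0.7059·0.7083 = 53.820 kPa
FS = 53.272 / 53.820 = 0.990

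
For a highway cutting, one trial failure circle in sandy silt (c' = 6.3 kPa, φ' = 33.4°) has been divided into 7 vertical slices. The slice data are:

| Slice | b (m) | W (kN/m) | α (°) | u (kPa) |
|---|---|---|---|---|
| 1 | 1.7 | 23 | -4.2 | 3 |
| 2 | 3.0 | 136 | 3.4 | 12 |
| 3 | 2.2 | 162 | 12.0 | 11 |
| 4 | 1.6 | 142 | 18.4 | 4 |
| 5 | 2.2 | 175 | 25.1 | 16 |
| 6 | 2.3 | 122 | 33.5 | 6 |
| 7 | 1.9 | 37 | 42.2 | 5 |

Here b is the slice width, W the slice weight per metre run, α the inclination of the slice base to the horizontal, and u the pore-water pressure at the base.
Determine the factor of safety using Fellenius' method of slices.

Ordinary method of slices: FS = Σ[c'·Δl_i + (W_i cosα_i − u_i·Δl_i)·tanφ'] / Σ W_i sinα_i, with Δl_i = b_i / cosα_i.
Slice 1: Δl = 1.7/cos(-4.2°) = 1.705 m; N'_1 = 23·cos(-4.2°) − 3·1.705 = 17.8; c'Δl = 10.74; W sinα = -1.7
Slice 2: Δl = 3.0/cos3.4° = 3.005 m; N'_2 = 136·cos3.4° − 12·3.005 = 99.7; c'Δl = 18.93; W sinα = 8.1
Slice 3: Δl = 2.2/cos12.0° = 2.249 m; N'_3 = 162·cos12.0° − 11·2.249 = 133.7; c'Δl = 14.17; W sinα = 33.7
Slice 4: Δl = 1.6/cos18.4° = 1.686 m; N'_4 = 142·cos18.4° − 4·1.686 = 128.0; c'Δl = 10.62; W sinα = 44.8
Slice 5: Δl = 2.2/cos25.1° = 2.429 m; N'_5 = 175·cos25.1° − 16·2.429 = 119.6; c'Δl = 15.31; W sinα = 74.2
Slice 6: Δl = 2.3/cos33.5° = 2.758 m; N'_6 = 122·cos33.5° − 6·2.758 = 85.2; c'Δl = 17.38; W sinα = 67.3
Slice 7: Δl = 1.9/cos42.2° = 2.565 m; N'_7 = 37·cos42.2° − 5·2.565 = 14.6; c'Δl = 16.16; W sinα = 24.9
Σc'Δl = 103.3 kN/m; ΣN' = 598.6 kN/m; ΣW sinα = 251.3 kN/m
Resisting = 103.3 + 598.6·tan33.4° = 103.3 + 394.7 = 498.0 kN/m
FS = 498.0 / 251.3 = 1.982

FS = 1.98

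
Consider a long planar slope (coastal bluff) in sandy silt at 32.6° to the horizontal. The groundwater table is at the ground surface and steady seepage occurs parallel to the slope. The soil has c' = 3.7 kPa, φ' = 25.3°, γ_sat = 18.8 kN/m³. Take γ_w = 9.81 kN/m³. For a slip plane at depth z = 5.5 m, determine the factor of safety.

With seepage parallel to the slope and the water table at the surface, the effective normal stress on the slip plane uses the buoyant unit weight γ' = γ_sat − γ_w while the driving shear stress uses γ_sat:
FS = [c' + γ' z cos²β tanφ'] / [γ_sat z sinβ cosβ]
γ' = 18.8 − 9.81 = 8.99 kN/m³
Numerator = 3.7 + 8.99·5.5·cos²32.6°·tan25.3° = 3.7 + 8.99·5.5·0.7097·0.4727 = 20.288 kPa
Denominator = 18.8·5.5·sin32.6°·cos32.6° = 18.8·5.5·0.5388·0.8425 = 46.932 kPa
FS = 20.288 / 46.932 = 0.432

FS = 0.43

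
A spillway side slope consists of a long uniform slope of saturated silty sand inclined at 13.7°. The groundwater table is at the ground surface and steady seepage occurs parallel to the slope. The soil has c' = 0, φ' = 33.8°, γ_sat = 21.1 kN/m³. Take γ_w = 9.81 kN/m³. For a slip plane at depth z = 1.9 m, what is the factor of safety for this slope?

With seepage parallel to the slope and the water table at the surface, the effective normal stress on the slip plane uses the buoyant unit weight γ' = γ_sat − γ_w while the driving shear stress uses γ_sat:
FS = [c' + γ' z cos²β tanφ'] / [γ_sat z sinβ cosβ]
(For c' = 0 this reduces to FS = (γ'/γ_sat)·tanφ'/tanβ.)
γ' = 21.1 − 9.81 = 11.29 kN/m³
Numerator = 0.0 + 11.29·1.9·cos²13.7°·tan33.8° = 0.0 + 11.29·1.9·0.9439·0.6694 = 13.555 kPa
Denominator = 21.1·1.9·sin13.7°·cos13.7° = 21.1·1.9·0.2368·0.9715 = 9.225 kPa
FS = 13.555 / 9.225 = 1.469

FS = 1.47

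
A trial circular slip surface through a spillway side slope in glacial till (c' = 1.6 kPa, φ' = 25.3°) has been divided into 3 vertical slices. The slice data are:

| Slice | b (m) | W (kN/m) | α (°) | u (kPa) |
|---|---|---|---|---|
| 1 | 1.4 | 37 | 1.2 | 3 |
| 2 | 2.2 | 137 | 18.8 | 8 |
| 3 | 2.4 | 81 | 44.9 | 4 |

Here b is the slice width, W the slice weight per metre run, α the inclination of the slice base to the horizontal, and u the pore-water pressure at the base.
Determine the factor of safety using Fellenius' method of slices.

Ordinary method of slices: FS = Σ[c'·Δl_i + (W_i cosα_i − u_i·Δl_i)·tanφ'] / Σ W_i sinα_i, with Δl_i = b_i / cosα_i.
Slice 1: Δl = 1.4/cos1.2° = 1.400 m; N'_1 = 37·cos1.2° − 3·1.400 = 32.8; c'Δl = 2.24; W sinα = 0.8
Slice 2: Δl = 2.2/cos18.8° = 2.324 m; N'_2 = 137·cos18.8° − 8·2.324 = 111.1; c'Δl = 3.72; W sinα = 44.2
Slice 3: Δl = 2.4/cos44.9° = 3.388 m; N'_3 = 81·cos44.9° − 4·3.388 = 43.8; c'Δl = 5.42; W sinα = 57.2
Σc'Δl = 11.4 kN/m; ΣN' = 187.7 kN/m; ΣW sinα = 102.1 kN/m
Resisting = 11.4 + 187.7·tan25.3° = 11.4 + 88.7 = 100.1 kN/m
FS = 100.1 / 102.1 = 0.981

FS = 0.98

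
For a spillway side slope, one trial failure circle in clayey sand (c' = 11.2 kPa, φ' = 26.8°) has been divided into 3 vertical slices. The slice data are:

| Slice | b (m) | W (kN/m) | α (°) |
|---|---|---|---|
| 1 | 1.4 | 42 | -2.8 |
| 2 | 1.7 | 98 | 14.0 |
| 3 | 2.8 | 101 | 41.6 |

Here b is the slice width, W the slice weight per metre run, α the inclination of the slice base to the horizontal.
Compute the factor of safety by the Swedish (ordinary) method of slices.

FS = 2.08

Ordinary method of slices: FS = Σ[c'·Δl_i + (W_i cosα_i)·tanφ'] / Σ W_i sinα_i, with Δl_i = b_i / cosα_i.
Slice 1: Δl = 1.4/cos(-2.8°) = 1.402 m; N'_1 = 42·cos(-2.8°) = 41.9; c'Δl = 15.70; W sinα = -2.1
Slice 2: Δl = 1.7/cos14.0° = 1.752 m; N'_2 = 98·cos14.0° = 95.1; c'Δl = 19.62; W sinα = 23.7
Slice 3: Δl = 2.8/cos41.6° = 3.744 m; N'_3 = 101·cos41.6° = 75.5; c'Δl = 41.94; W sinα = 67.1
Σc'Δl = 77.3 kN/m; ΣN' = 212.6 kN/m; ΣW sinα = 88.7 kN/m
Resisting = 77.3 + 212.6·tan26.8° = 77.3 + 107.4 = 184.6 kN/m
FS = 184.6 / 88.7 = 2.081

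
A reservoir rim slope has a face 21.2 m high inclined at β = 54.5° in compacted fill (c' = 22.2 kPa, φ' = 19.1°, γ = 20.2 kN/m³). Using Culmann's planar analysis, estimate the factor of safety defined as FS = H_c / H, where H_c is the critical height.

FS = 0.86

H_c = (4c'/γ) · sinβ cosφ' / [1 − cos(β − φ')]
    = (4·22.2/20.2) · sin54.5°·cos19.1° / [1 − cos35.4°]
    = 4.396 · 0.7693 / 0.1849 = 18.29 m
FS = H_c / H = 18.29 / 21.2 = 0.863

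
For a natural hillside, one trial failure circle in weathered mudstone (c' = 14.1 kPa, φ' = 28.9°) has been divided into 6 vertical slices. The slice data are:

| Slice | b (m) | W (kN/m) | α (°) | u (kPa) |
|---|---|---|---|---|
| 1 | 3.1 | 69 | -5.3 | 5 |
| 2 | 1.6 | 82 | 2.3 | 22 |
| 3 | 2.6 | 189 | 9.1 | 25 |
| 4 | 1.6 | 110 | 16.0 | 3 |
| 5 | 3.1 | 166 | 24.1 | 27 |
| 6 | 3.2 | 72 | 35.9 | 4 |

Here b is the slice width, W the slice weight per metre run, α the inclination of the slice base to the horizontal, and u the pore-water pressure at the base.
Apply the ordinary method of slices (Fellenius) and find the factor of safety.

FS = 2.78

Ordinary method of slices: FS = Σ[c'·Δl_i + (W_i cosα_i − u_i·Δl_i)·tanφ'] / Σ W_i sinα_i, with Δl_i = b_i / cosα_i.
Slice 1: Δl = 3.1/cos(-5.3°) = 3.113 m; N'_1 = 69·cos(-5.3°) − 5·3.113 = 53.1; c'Δl = 43.90; W sinα = -6.4
Slice 2: Δl = 1.6/cos2.3° = 1.601 m; N'_2 = 82·cos2.3° − 22·1.601 = 46.7; c'Δl = 22.58; W sinα = 3.3
Slice 3: Δl = 2.6/cos9.1° = 2.633 m; N'_3 = 189·cos9.1° − 25·2.633 = 120.8; c'Δl = 37.13; W sinα = 29.9
Slice 4: Δl = 1.6/cos16.0° = 1.664 m; N'_4 = 110·cos16.0° − 3·1.664 = 100.7; c'Δl = 23.47; W sinα = 30.3
Slice 5: Δl = 3.1/cos24.1° = 3.396 m; N'_5 = 166·cos24.1° − 27·3.396 = 59.8; c'Δl = 47.88; W sinα = 67.8
Slice 6: Δl = 3.2/cos35.9° = 3.950 m; N'_6 = 72·cos35.9° − 4·3.950 = 42.5; c'Δl = 55.70; W sinα = 42.2
Σc'Δl = 230.7 kN/m; ΣN' = 423.7 kN/m; ΣW sinα = 167.1 kN/m
Resisting = 230.7 + 423.7·tan28.9° = 230.7 + 233.9 = 464.6 kN/m
FS = 464.6 / 167.1 = 2.780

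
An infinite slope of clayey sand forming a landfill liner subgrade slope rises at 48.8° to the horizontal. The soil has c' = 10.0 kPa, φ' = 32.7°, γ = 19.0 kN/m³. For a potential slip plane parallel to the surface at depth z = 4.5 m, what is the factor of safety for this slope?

FS = 0.80

For an infinite slope with a slip plane parallel to the surface (no pore pressure): FS = [c' + γz cos²β tanφ'] / [γz sinβ cosβ].
γz = 19.0·4.5 = 85.50 kN/m²
Numerator = 10.0 + 85.50·cos²48.8°·tan32.7° = 10.0 + 85.50·0.4339·0.6420 = 33.815 kPa
Denominator = 85.50·sin48.8°·cos48.8° = 85.50·0.7524·0.6587 = 42.374 kPa
FS = 33.815 / 42.374 = 0.798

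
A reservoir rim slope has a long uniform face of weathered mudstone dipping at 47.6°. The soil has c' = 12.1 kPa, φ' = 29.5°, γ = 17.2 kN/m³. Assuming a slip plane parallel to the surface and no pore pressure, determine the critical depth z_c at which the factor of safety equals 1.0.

Setting FS = 1.00 in FS = [c' + γz cos²β tanφ'] / [γz sinβ cosβ] and solving for z:
z = c' / [γ cosβ (FS·sinβ − cosβ·tanφ')]
  = 12.1 / [17.2·cos47.6°·(1.00·sin47.6° − cos47.6°·tan29.5°)]
  = 12.1 / [17.2·0.6743·(1.00·0.7385 − 0.6743·0.5658)]
  = 12.1 / 4.1399 = 2.923 m

z_c = 2.92 m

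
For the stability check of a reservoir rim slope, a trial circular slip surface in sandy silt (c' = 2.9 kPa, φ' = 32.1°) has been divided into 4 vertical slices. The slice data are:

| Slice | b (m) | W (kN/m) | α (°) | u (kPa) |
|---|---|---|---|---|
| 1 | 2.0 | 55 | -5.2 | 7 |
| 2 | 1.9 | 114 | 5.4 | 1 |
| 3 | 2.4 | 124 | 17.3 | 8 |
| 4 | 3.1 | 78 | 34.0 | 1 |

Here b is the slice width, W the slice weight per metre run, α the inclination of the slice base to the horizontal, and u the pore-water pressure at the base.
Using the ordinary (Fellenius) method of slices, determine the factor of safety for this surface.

Ordinary method of slices: FS = Σ[c'·Δl_i + (W_i cosα_i − u_i·Δl_i)·tanφ'] / Σ W_i sinα_i, with Δl_i = b_i / cosα_i.
Slice 1: Δl = 2.0/cos(-5.2°) = 2.008 m; N'_1 = 55·cos(-5.2°) − 7·2.008 = 40.7; c'Δl = 5.82; W sinα = -5.0
Slice 2: Δl = 1.9/cos5.4° = 1.908 m; N'_2 = 114·cos5.4° − 1·1.908 = 111.6; c'Δl = 5.53; W sinα = 10.7
Slice 3: Δl = 2.4/cos17.3° = 2.514 m; N'_3 = 124·cos17.3° − 8·2.514 = 98.3; c'Δl = 7.29; W sinα = 36.9
Slice 4: Δl = 3.1/cos34.0° = 3.739 m; N'_4 = 78·cos34.0° − 1·3.739 = 60.9; c'Δl = 10.84; W sinα = 43.6
Σc'Δl = 29.5 kN/m; ΣN' = 311.5 kN/m; ΣW sinα = 86.2 kN/m
Resisting = 29.5 + 311.5·tan32.1° = 29.5 + 195.4 = 224.9 kN/m
FS = 224.9 / 86.2 = 2.608

FS = 2.61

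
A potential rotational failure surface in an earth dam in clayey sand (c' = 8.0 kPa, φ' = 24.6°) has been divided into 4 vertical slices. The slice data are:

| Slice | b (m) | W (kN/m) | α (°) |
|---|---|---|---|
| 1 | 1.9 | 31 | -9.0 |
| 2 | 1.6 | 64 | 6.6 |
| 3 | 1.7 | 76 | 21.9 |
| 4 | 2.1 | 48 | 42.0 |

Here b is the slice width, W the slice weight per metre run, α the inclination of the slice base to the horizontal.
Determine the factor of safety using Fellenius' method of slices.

Ordinary method of slices: FS = Σ[c'·Δl_i + (W_i cosα_i)·tanφ'] / Σ W_i sinα_i, with Δl_i = b_i / cosα_i.
Slice 1: Δl = 1.9/cos(-9.0°) = 1.924 m; N'_1 = 31·cos(-9.0°) = 30.6; c'Δl = 15.39; W sinα = -4.8
Slice 2: Δl = 1.6/cos6.6° = 1.611 m; N'_2 = 64·cos6.6° = 63.6; c'Δl = 12.89; W sinα = 7.4
Slice 3: Δl = 1.7/cos21.9° = 1.832 m; N'_3 = 76·cos21.9° = 70.5; c'Δl = 14.66; W sinα = 28.3
Slice 4: Δl = 2.1/cos42.0° = 2.826 m; N'_4 = 48·cos42.0° = 35.7; c'Δl = 22.61; W sinα = 32.1
Σc'Δl = 65.5 kN/m; ΣN' = 200.4 kN/m; ΣW sinα = 63.0 kN/m
Resisting = 65.5 + 200.4·tan24.6° = 65.5 + 91.7 = 157.3 kN/m
FS = 157.3 / 63.0 = 2.498

FS = 2.50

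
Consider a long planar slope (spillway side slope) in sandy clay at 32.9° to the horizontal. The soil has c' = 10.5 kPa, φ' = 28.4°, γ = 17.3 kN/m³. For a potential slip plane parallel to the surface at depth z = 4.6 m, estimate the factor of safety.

For an infinite slope with a slip plane parallel to the surface (no pore pressure): FS = [c' + γz cos²β tanφ'] / [γz sinβ cosβ].
γz = 17.3·4.6 = 79.58 kN/m²
Numerator = 10.5 + 79.58·cos²32.9°·tan28.4° = 10.5 + 79.58·0.7050·0.5407 = 40.834 kPa
Denominator = 79.58·sin32.9°·cos32.9° = 79.58·0.5432·0.8396 = 36.293 kPa
FS = 40.834 / 36.293 = 1.125

FS = 1.13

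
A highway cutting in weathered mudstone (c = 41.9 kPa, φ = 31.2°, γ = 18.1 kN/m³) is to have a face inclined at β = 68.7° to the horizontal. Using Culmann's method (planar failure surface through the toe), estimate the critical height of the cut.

H_c = 35.71 m

Culmann's analysis gives the critical failure plane at α_cr = (β + φ)/2 = (68.7 + 31.2)/2 = 50.0°, and the critical height
H_c = (4c/γ) · sinβ cosφ / [1 − cos(β − φ)]
    = (4·41.9/18.1) · sin68.7°·cos31.2° / [1 − cos(37.5°)]
    = 9.260 · 0.9317·0.8554 / [1 − 0.7934]
    = 9.260 · 0.7969 / 0.2066
    = 35.71 m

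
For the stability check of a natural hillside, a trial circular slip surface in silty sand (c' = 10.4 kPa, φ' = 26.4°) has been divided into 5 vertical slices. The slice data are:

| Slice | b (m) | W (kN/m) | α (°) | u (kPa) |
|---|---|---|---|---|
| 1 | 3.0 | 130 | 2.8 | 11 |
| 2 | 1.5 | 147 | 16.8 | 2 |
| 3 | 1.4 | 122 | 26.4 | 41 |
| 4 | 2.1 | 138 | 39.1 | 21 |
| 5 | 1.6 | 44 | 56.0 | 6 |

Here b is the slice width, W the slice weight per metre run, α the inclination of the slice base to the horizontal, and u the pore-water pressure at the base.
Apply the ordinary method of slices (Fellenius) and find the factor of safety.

FS = 1.28

Ordinary method of slices: FS = Σ[c'·Δl_i + (W_i cosα_i − u_i·Δl_i)·tanφ'] / Σ W_i sinα_i, with Δl_i = b_i / cosα_i.
Slice 1: Δl = 3.0/cos2.8° = 3.004 m; N'_1 = 130·cos2.8° − 11·3.004 = 96.8; c'Δl = 31.24; W sinα = 6.4
Slice 2: Δl = 1.5/cos16.8° = 1.567 m; N'_2 = 147·cos16.8° − 2·1.567 = 137.6; c'Δl = 16.30; W sinα = 42.5
Slice 3: Δl = 1.4/cos26.4° = 1.563 m; N'_3 = 122·cos26.4° − 41·1.563 = 45.2; c'Δl = 16.26; W sinα = 54.2
Slice 4: Δl = 2.1/cos39.1° = 2.706 m; N'_4 = 138·cos39.1° − 21·2.706 = 50.3; c'Δl = 28.14; W sinα = 87.0
Slice 5: Δl = 1.6/cos56.0° = 2.861 m; N'_5 = 44·cos56.0° − 6·2.861 = 7.4; c'Δl = 29.76; W sinα = 36.5
Σc'Δl = 121.7 kN/m; ΣN' = 337.3 kN/m; ΣW sinα = 226.6 kN/m
Resisting = 121.7 + 337.3·tan26.4° = 121.7 + 167.4 = 289.1 kN/m
FS = 289.1 / 226.6 = 1.276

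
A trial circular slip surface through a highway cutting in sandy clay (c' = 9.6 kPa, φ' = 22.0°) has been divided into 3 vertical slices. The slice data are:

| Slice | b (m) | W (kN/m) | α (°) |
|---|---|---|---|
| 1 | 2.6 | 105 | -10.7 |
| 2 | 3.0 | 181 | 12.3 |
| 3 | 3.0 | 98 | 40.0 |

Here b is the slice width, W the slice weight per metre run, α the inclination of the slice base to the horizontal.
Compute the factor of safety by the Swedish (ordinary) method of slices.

FS = 2.88

Ordinary method of slices: FS = Σ[c'·Δl_i + (W_i cosα_i)·tanφ'] / Σ W_i sinα_i, with Δl_i = b_i / cosα_i.
Slice 1: Δl = 2.6/cos(-10.7°) = 2.646 m; N'_1 = 105·cos(-10.7°) = 103.2; c'Δl = 25.40; W sinα = -19.5
Slice 2: Δl = 3.0/cos12.3° = 3.070 m; N'_2 = 181·cos12.3° = 176.8; c'Δl = 29.48; W sinα = 38.6
Slice 3: Δl = 3.0/cos40.0° = 3.916 m; N'_3 = 98·cos40.0° = 75.1; c'Δl = 37.60; W sinα = 63.0
Σc'Δl = 92.5 kN/m; ΣN' = 355.1 kN/m; ΣW sinα = 82.1 kN/m
Resisting = 92.5 + 355.1·tan22.0° = 92.5 + 143.5 = 235.9 kN/m
FS = 235.9 / 82.1 = 2.875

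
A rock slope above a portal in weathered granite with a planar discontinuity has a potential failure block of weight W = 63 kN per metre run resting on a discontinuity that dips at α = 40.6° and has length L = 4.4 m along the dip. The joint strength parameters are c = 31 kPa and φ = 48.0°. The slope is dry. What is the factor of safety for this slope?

Resolving the block weight along and normal to the plane and applying the Mohr–Coulomb strength on the joint:
N' = W cosα = 63·cos40.6° = 47.8 kN/m
Driving force T = W sinα = 63·sin40.6° = 41.0 kN/m
Resisting force R = c·L + N'·tanφ = 31·4.4 + 47.8·tan48.0° = 136.4 + 53.1 = 189.5 kN/m
FS = R / T = 189.5 / 41.0 = 4.623

FS = 4.62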